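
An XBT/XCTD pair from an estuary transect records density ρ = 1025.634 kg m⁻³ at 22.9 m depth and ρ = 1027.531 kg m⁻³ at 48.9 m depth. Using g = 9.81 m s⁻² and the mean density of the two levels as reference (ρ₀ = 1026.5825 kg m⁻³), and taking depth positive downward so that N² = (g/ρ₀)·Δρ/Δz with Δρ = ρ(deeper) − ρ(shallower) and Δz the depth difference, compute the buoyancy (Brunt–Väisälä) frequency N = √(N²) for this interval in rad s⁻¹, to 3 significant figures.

0.0264 rad s⁻¹

Δρ = 1027.531 − 1025.634 = 1.897 kg m⁻³ over Δz = 48.9 − 22.9 = 26 m.
N² = (9.81/1026.5825) × (1.897/26) = 6.9722 × 10⁻⁴ s⁻².
N = √(6.9722 × 10⁻⁴) = 0.026405 rad s⁻¹ ≈ 0.0264 rad s⁻¹.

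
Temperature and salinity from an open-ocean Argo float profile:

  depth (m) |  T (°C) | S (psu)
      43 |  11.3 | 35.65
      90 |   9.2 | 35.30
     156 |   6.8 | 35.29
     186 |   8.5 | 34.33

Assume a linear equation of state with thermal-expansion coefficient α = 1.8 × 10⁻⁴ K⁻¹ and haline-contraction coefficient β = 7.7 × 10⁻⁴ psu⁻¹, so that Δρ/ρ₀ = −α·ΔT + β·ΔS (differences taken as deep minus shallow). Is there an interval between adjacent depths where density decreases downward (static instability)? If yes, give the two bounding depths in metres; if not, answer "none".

156–186 m

Evaluate Δρ/ρ₀ = −αΔT + βΔS across each adjacent pair:
  43–90 m: −αΔT+βΔS = −(1.8 × 10⁻⁴)(-2.1)+(7.7 × 10⁻⁴)(-0.35) = 1.1 × 10⁻⁴ → stable
  90–156 m: −αΔT+βΔS = −(1.8 × 10⁻⁴)(-2.4)+(7.7 × 10⁻⁴)(-0.01) = 4.2 × 10⁻⁴ → stable
  156–186 m: −αΔT+βΔS = −(1.8 × 10⁻⁴)(+1.7)+(7.7 × 10⁻⁴)(-0.96) = -1.0 × 10⁻³ → UNSTABLE
The 156–186 m interval has Δρ < 0: lighter water underlies denser water.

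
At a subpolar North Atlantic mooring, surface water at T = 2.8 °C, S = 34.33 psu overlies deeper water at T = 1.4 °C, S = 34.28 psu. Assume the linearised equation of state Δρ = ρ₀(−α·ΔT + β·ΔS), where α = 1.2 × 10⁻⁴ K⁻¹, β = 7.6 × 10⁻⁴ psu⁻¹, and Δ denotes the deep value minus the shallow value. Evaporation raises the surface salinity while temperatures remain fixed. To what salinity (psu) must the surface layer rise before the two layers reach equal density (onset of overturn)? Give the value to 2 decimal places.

34.50 psu

Neutral buoyancy requires −α(T_deep − T_surf) + β(S_deep − S_surf′) = 0.
S_surf′ = S_deep − (α/β)·ΔT = 34.28 − (1.2 × 10⁻⁴/7.6 × 10⁻⁴)·(-1.4) = 34.5011 psu.
Increase required: 34.5011 − 34.33 = 0.1711 psu.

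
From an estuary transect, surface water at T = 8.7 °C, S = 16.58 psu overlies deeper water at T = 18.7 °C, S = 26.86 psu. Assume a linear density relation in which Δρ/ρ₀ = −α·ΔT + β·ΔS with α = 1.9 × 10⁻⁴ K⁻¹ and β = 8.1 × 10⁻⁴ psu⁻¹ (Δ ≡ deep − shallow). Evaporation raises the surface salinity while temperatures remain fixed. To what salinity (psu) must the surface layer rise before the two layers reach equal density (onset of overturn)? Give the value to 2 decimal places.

24.51 psu

Neutral buoyancy requires −α(T_deep − T_surf) + β(S_deep − S_surf′) = 0.
S_surf′ = S_deep − (α/β)·ΔT = 26.86 − (1.9 × 10⁻⁴/8.1 × 10⁻⁴)·(+10.0) = 24.5143 psu.
Increase required: 24.5143 − 16.58 = 7.9343 psu.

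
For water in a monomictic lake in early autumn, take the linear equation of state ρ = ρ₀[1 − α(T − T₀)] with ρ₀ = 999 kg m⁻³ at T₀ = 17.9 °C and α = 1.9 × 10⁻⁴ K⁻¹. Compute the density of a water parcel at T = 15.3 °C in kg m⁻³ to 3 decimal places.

T − T₀ = -2.6 K.
Bracket = 1 − α·(-2.6) = 1 + (4.94 × 10⁻⁴) = 1.0004940.
ρ = 999 × 1.0004940 = 999.494 kg m⁻³.

999.494 kg m⁻³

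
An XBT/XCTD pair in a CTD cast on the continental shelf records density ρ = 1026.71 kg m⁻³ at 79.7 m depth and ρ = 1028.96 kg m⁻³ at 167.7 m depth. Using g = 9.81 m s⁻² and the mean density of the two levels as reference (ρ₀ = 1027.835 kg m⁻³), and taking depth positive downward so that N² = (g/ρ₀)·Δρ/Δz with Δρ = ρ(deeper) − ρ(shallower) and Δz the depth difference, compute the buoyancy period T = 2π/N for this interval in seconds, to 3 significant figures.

Δρ = 1028.96 − 1026.71 = 2.25 kg m⁻³ over Δz = 167.7 − 79.7 = 88 m.
N² = (9.81/1027.835) × (2.25/88) = 2.4403 × 10⁻⁴ s⁻².
N = √(2.4403 × 10⁻⁴) = 0.015621 rad s⁻¹, so T = 2π/N = 402.23 s ≈ 402 s.
A positive N² confirms static stability across the interval.

402 s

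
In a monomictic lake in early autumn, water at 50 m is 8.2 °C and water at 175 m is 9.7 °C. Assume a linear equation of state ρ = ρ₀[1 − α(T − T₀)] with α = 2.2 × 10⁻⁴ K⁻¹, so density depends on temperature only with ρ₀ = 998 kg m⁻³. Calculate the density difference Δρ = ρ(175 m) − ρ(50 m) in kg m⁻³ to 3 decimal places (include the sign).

-0.329 kg m⁻³

ΔT = +1.5 K, Δρ/ρ₀ = −αΔT = -3.30 × 10⁻⁴.
Δρ = 998 × (-3.30 × 10⁻⁴) = -0.329 kg m⁻³.
Negative Δρ: lighter below, statically unstable.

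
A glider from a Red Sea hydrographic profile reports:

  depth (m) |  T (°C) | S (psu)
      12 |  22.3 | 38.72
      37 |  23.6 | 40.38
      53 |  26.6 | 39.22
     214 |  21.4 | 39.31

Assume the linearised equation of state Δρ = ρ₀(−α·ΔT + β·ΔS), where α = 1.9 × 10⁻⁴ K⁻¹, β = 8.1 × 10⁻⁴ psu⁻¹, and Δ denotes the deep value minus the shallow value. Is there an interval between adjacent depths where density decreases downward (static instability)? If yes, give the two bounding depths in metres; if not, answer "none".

Evaluate Δρ/ρ₀ = −αΔT + βΔS across each adjacent pair:
  12–37 m: −αΔT+βΔS = −(1.9 × 10⁻⁴)(+1.3)+(8.1 × 10⁻⁴)(+1.66) = 1.1 × 10⁻³ → stable
  37–53 m: −αΔT+βΔS = −(1.9 × 10⁻⁴)(+3.0)+(8.1 × 10⁻⁴)(-1.16) = -1.5 × 10⁻³ → UNSTABLE
  53–214 m: −αΔT+βΔS = −(1.9 × 10⁻⁴)(-5.2)+(8.1 × 10⁻⁴)(+0.09) = 1.1 × 10⁻³ → stable
The 37–53 m interval has Δρ < 0: lighter water underlies denser water.

37–53 m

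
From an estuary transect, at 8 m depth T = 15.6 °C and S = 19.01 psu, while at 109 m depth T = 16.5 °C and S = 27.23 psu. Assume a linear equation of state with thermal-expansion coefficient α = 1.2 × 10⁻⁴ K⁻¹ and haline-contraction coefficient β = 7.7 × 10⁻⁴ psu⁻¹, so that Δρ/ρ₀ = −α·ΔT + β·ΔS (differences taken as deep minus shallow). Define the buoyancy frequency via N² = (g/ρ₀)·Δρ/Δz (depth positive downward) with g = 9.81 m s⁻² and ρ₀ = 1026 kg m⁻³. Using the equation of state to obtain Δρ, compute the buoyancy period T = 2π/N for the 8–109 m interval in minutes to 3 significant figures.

ΔT = +0.9 K, ΔS = +8.22 psu (deep − shallow).
Δρ/ρ₀ = −αΔT + βΔS = -1.08 × 10⁻⁴ + 6.3294 × 10⁻³ = 6.2214 × 10⁻³, so Δρ ≈ 6.383 kg m⁻³.
N² = (g/ρ₀)·Δρ/Δz = g·(Δρ/ρ₀)/Δz = 9.81 × 6.2214 × 10⁻³ / 101 = 6.0428 × 10⁻⁴ s⁻².
N = √(6.0428 × 10⁻⁴) = 0.024582 rad s⁻¹ → T = 2π/N = 255.60 s = 4.2600 min ≈ 4.26 min.

4.26 min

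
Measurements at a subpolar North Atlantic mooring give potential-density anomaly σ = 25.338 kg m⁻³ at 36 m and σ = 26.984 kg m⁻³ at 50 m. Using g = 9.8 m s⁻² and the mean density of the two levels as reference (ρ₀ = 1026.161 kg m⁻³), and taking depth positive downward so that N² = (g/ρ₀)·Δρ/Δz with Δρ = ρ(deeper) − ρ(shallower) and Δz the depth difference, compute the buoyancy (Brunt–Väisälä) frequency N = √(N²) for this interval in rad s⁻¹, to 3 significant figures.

0.0335 rad s⁻¹

Δρ = 1026.984 − 1025.338 = 1.646 kg m⁻³ over Δz = 50 − 36 = 14 m.
N² = (9.8/1026.161) × (1.646/14) = 1.1228 × 10⁻³ s⁻².
N = √(1.1228 × 10⁻³) = 0.033508 rad s⁻¹ ≈ 0.0335 rad s⁻¹.
A positive N² confirms static stability across the interval.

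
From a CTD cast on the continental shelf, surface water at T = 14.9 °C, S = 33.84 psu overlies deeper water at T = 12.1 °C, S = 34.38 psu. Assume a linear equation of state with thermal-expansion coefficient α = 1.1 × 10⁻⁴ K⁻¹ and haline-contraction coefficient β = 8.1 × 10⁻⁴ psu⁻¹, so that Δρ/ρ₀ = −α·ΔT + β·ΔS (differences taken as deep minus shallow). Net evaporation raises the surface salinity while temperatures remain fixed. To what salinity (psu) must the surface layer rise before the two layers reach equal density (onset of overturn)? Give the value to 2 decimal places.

34.76 psu

Neutral buoyancy requires −α(T_deep − T_surf) + β(S_deep − S_surf′) = 0.
S_surf′ = S_deep − (α/β)·ΔT = 34.38 − (1.1 × 10⁻⁴/8.1 × 10⁻⁴)·(-2.8) = 34.7602 psu.
Increase required: 34.7602 − 33.84 = 0.9202 psu.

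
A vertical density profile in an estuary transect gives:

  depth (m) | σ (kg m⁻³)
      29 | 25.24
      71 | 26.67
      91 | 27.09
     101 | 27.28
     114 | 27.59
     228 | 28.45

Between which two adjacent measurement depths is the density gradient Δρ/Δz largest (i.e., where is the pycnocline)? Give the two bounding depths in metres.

Compute the density gradient over each adjacent pair:
  29–71 m: Δρ/Δz = 1.43/42 = 0.034 kg m⁻⁴
  71–91 m: Δρ/Δz = 0.42/20 = 0.021 kg m⁻⁴
  91–101 m: Δρ/Δz = 0.19/10 = 0.019 kg m⁻⁴
  101–114 m: Δρ/Δz = 0.31/13 = 0.024 kg m⁻⁴
  114–228 m: Δρ/Δz = 0.86/114 = 7.5 × 10⁻³ kg m⁻⁴
The largest gradient is in the 29–71 m interval — the pycnocline.

29–71 m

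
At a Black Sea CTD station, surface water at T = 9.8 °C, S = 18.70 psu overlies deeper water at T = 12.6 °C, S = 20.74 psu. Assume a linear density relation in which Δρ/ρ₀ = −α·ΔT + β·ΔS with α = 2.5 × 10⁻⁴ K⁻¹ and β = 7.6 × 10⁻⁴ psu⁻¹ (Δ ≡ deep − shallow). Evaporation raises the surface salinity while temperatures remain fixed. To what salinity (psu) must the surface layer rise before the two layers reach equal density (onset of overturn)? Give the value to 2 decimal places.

19.82 psu

Neutral buoyancy requires −α(T_deep − T_surf) + β(S_deep − S_surf′) = 0.
S_surf′ = S_deep − (α/β)·ΔT = 20.74 − (2.5 × 10⁻⁴/7.6 × 10⁻⁴)·(+2.8) = 19.8189 psu.
Increase required: 19.8189 − 18.70 = 1.1189 psu.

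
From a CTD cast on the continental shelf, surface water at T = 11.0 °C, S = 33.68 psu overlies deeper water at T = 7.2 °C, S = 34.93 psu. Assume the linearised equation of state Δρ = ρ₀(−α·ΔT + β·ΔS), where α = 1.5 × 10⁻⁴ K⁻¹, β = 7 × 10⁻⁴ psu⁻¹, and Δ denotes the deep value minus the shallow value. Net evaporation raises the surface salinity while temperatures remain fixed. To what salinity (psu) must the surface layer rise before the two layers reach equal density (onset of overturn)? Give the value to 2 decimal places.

35.74 psu

Neutral buoyancy requires −α(T_deep − T_surf) + β(S_deep − S_surf′) = 0.
S_surf′ = S_deep − (α/β)·ΔT = 34.93 − (1.5 × 10⁻⁴/7 × 10⁻⁴)·(-3.8) = 35.7443 psu.
Increase required: 35.7443 − 33.68 = 2.0643 psu.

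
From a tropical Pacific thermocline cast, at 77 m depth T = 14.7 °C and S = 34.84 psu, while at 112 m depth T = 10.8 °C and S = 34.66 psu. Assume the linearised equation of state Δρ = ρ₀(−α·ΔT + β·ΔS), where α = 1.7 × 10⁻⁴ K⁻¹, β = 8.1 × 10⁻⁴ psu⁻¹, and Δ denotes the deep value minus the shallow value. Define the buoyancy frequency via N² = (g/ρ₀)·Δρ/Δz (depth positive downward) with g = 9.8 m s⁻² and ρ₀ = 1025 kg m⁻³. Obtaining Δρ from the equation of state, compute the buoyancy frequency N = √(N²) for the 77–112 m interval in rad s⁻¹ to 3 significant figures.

0.0120 rad s⁻¹

ΔT = -3.9 K, ΔS = -0.18 psu (deep − shallow).
Δρ/ρ₀ = −αΔT + βΔS = 6.63 × 10⁻⁴ − 1.458 × 10⁻⁴ = 5.172 × 10⁻⁴, so Δρ ≈ 0.5301 kg m⁻³.
N² = (g/ρ₀)·Δρ/Δz = g·(Δρ/ρ₀)/Δz = 9.8 × 5.172 × 10⁻⁴ / 35 = 1.4482 × 10⁻⁴ s⁻².
N = √(1.4482 × 10⁻⁴) = 0.012034 rad s⁻¹ ≈ 0.0120 rad s⁻¹.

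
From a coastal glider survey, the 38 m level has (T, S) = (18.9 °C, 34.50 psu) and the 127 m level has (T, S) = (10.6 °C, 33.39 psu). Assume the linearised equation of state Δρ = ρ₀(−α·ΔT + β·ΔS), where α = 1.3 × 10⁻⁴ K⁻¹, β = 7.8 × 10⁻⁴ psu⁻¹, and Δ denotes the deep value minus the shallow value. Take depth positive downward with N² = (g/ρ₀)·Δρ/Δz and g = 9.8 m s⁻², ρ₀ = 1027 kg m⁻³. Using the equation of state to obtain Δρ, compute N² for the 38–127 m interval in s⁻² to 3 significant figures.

ΔT = -8.3 K, ΔS = -1.11 psu (deep − shallow).
Δρ/ρ₀ = −αΔT + βΔS = 1.079 × 10⁻³ − 8.658 × 10⁻⁴ = 2.132 × 10⁻⁴, so Δρ ≈ 0.2190 kg m⁻³.
N² = (g/ρ₀)·Δρ/Δz = g·(Δρ/ρ₀)/Δz = 9.8 × 2.132 × 10⁻⁴ / 89 = 2.3476 × 10⁻⁵ s⁻² ≈ 2.35 × 10⁻⁵ s⁻².

2.35 × 10⁻⁵ s⁻²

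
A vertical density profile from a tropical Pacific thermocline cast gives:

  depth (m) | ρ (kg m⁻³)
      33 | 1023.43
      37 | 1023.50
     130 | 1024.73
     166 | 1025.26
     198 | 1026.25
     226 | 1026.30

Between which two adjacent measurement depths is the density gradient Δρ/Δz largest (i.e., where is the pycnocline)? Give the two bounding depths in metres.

Compute the density gradient over each adjacent pair:
  33–37 m: Δρ/Δz = 0.07/4 = 0.018 kg m⁻⁴
  37–130 m: Δρ/Δz = 1.23/93 = 0.013 kg m⁻⁴
  130–166 m: Δρ/Δz = 0.53/36 = 0.015 kg m⁻⁴
  166–198 m: Δρ/Δz = 0.99/32 = 0.031 kg m⁻⁴
  198–226 m: Δρ/Δz = 0.05/28 = 1.8 × 10⁻³ kg m⁻⁴
The largest gradient is in the 166–198 m interval — the pycnocline.

166–198 m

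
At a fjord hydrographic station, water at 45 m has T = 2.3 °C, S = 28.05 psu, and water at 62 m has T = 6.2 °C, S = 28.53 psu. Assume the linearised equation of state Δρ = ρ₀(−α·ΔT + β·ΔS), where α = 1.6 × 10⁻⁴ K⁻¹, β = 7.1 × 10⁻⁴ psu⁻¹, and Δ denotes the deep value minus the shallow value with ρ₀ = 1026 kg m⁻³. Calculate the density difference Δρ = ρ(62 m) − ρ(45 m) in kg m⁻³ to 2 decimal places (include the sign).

ΔT = +3.9 K, ΔS = +0.48 psu (deep − shallow).
Δρ/ρ₀ = −(1.6 × 10⁻⁴)(+3.9) + (7.1 × 10⁻⁴)(+0.48) = -2.832 × 10⁻⁴.
Δρ = 1026 × (-2.832 × 10⁻⁴) = -0.29 kg m⁻³.
Negative Δρ: lighter below, statically unstable.

-0.29 kg m⁻³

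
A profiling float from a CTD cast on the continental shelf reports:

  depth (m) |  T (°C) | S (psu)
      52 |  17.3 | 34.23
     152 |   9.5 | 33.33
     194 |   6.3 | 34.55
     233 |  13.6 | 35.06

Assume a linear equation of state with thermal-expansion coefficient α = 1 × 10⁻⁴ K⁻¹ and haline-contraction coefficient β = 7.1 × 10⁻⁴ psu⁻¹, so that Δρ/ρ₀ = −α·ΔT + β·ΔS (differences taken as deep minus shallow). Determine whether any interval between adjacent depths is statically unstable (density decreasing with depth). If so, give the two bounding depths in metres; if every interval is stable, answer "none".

Evaluate Δρ/ρ₀ = −αΔT + βΔS across each adjacent pair:
  52–152 m: −αΔT+βΔS = −(1 × 10⁻⁴)(-7.8)+(7.1 × 10⁻⁴)(-0.90) = 1.4 × 10⁻⁴ → stable
  152–194 m: −αΔT+βΔS = −(1 × 10⁻⁴)(-3.2)+(7.1 × 10⁻⁴)(+1.22) = 1.2 × 10⁻³ → stable
  194–233 m: −αΔT+βΔS = −(1 × 10⁻⁴)(+7.3)+(7.1 × 10⁻⁴)(+0.51) = -3.7 × 10⁻⁴ → UNSTABLE
The 194–233 m interval has Δρ < 0: lighter water underlies denser water.

194–233 m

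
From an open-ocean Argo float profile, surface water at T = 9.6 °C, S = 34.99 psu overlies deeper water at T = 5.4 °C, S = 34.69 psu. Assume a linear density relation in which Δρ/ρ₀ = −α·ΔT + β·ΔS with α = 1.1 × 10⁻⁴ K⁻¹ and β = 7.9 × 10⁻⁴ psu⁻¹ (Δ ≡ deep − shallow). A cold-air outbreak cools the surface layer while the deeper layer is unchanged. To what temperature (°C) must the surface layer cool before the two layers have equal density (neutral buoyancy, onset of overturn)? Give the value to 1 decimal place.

Neutral buoyancy requires Δρ = 0, i.e. −α(T_deep − T_surf′) + β(S_deep − S_surf) = 0.
T_surf′ = T_deep − (β/α)·ΔS = 5.4 − (7.9 × 10⁻⁴/1.1 × 10⁻⁴)·(-0.30) = 7.555 °C.
Cooling required: 9.6 − (7.555) = 2.045 °C.

7.6 °C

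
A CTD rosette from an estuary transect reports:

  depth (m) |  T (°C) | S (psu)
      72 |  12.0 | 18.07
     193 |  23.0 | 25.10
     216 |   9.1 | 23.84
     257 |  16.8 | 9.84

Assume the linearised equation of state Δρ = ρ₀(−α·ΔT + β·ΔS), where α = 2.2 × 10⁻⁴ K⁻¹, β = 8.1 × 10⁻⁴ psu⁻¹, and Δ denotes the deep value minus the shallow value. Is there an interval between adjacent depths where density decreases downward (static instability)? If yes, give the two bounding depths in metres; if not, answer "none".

216–257 m

Evaluate Δρ/ρ₀ = −αΔT + βΔS across each adjacent pair:
  72–193 m: −αΔT+βΔS = −(2.2 × 10⁻⁴)(+11.0)+(8.1 × 10⁻⁴)(+7.03) = 3.3 × 10⁻³ → stable
  193–216 m: −αΔT+βΔS = −(2.2 × 10⁻⁴)(-13.9)+(8.1 × 10⁻⁴)(-1.26) = 2.0 × 10⁻³ → stable
  216–257 m: −αΔT+βΔS = −(2.2 × 10⁻⁴)(+7.7)+(8.1 × 10⁻⁴)(-14.00) = -0.013 → UNSTABLE
The 216–257 m interval has Δρ < 0: lighter water underlies denser water.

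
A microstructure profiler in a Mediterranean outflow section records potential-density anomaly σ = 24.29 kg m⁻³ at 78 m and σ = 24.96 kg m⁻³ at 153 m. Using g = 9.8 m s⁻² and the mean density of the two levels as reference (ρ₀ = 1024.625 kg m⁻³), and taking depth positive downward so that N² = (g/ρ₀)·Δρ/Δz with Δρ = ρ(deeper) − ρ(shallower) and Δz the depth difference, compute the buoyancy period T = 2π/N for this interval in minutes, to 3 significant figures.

Δρ = 1024.96 − 1024.29 = 0.67 kg m⁻³ over Δz = 153 − 78 = 75 m.
N² = (9.8/1024.625) × (0.67/75) = 8.5443 × 10⁻⁵ s⁻².
N = √(8.5443 × 10⁻⁵) = 9.2435 × 10⁻³ rad s⁻¹, so T = 2π/N = 679.74 s = 11.329 min ≈ 11.3 min.
A positive N² confirms static stability across the interval.

11.3 min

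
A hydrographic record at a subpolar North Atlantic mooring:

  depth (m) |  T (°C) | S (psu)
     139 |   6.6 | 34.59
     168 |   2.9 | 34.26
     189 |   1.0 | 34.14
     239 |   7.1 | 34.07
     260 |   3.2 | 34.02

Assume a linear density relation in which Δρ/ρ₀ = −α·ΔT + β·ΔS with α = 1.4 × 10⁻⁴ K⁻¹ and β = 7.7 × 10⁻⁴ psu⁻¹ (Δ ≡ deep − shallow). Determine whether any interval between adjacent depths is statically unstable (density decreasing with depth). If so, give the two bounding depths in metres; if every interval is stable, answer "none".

Evaluate Δρ/ρ₀ = −αΔT + βΔS across each adjacent pair:
  139–168 m: −αΔT+βΔS = −(1.4 × 10⁻⁴)(-3.7)+(7.7 × 10⁻⁴)(-0.33) = 2.6 × 10⁻⁴ → stable
  168–189 m: −αΔT+βΔS = −(1.4 × 10⁻⁴)(-1.9)+(7.7 × 10⁻⁴)(-0.12) = 1.7 × 10⁻⁴ → stable
  189–239 m: −αΔT+βΔS = −(1.4 × 10⁻⁴)(+6.1)+(7.7 × 10⁻⁴)(-0.07) = -9.1 × 10⁻⁴ → UNSTABLE
  239–260 m: −αΔT+βΔS = −(1.4 × 10⁻⁴)(-3.9)+(7.7 × 10⁻⁴)(-0.05) = 5.1 × 10⁻⁴ → stable
The 189–239 m interval has Δρ < 0: lighter water underlies denser water.

189–239 m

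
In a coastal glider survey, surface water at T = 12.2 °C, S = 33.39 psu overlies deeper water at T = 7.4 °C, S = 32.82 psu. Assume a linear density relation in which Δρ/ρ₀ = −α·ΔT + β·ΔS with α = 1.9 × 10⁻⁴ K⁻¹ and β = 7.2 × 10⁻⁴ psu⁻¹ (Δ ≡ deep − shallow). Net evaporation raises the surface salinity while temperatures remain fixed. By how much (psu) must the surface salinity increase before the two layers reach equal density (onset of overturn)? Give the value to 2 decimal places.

0.70 psu

Neutral buoyancy requires −α(T_deep − T_surf) + β(S_deep − S_surf′) = 0.
S_surf′ = S_deep − (α/β)·ΔT = 32.82 − (1.9 × 10⁻⁴/7.2 × 10⁻⁴)·(-4.8) = 34.0867 psu.
Increase required: 34.0867 − 33.39 = 0.6967 psu.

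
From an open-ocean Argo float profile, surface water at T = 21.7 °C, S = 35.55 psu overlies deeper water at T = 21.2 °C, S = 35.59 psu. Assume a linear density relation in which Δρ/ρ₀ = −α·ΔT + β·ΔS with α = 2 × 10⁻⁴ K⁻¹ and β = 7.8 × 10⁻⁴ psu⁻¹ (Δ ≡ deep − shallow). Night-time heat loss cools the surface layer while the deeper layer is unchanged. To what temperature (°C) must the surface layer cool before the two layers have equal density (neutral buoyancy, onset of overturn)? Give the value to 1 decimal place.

Neutral buoyancy requires Δρ = 0, i.e. −α(T_deep − T_surf′) + β(S_deep − S_surf) = 0.
T_surf′ = T_deep − (β/α)·ΔS = 21.2 − (7.8 × 10⁻⁴/2 × 10⁻⁴)·(+0.04) = 21.044 °C.
Cooling required: 21.7 − (21.044) = 0.656 °C.

21.0 °C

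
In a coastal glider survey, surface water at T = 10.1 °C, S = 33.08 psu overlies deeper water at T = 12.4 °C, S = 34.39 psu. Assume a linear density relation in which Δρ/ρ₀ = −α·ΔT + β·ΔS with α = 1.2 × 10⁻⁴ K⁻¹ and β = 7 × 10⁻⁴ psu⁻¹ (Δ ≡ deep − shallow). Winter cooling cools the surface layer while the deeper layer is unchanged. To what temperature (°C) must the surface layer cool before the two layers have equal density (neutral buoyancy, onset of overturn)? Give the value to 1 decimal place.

4.8 °C

Neutral buoyancy requires Δρ = 0, i.e. −α(T_deep − T_surf′) + β(S_deep − S_surf) = 0.
T_surf′ = T_deep − (β/α)·ΔS = 12.4 − (7 × 10⁻⁴/1.2 × 10⁻⁴)·(+1.31) = 4.758 °C.
Cooling required: 10.1 − (4.758) = 5.342 °C.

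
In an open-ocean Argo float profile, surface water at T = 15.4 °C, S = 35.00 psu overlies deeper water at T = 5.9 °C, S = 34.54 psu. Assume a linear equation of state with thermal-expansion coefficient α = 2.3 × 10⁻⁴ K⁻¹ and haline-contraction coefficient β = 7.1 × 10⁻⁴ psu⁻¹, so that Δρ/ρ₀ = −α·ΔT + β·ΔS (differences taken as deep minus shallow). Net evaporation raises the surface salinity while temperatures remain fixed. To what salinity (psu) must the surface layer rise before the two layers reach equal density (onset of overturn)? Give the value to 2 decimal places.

37.62 psu

Neutral buoyancy requires −α(T_deep − T_surf) + β(S_deep − S_surf′) = 0.
S_surf′ = S_deep − (α/β)·ΔT = 34.54 − (2.3 × 10⁻⁴/7.1 × 10⁻⁴)·(-9.5) = 37.6175 psu.
Increase required: 37.6175 − 35.00 = 2.6175 psu.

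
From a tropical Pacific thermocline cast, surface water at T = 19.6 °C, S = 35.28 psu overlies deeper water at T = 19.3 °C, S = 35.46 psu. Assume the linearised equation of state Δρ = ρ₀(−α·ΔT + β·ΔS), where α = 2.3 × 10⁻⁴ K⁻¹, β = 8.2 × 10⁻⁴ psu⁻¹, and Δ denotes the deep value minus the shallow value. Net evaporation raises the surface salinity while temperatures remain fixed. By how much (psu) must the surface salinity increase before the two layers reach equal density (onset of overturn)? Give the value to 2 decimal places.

Neutral buoyancy requires −α(T_deep − T_surf) + β(S_deep − S_surf′) = 0.
S_surf′ = S_deep − (α/β)·ΔT = 35.46 − (2.3 × 10⁻⁴/8.2 × 10⁻⁴)·(-0.3) = 35.5441 psu.
Increase required: 35.5441 − 35.28 = 0.2641 psu.

0.26 psu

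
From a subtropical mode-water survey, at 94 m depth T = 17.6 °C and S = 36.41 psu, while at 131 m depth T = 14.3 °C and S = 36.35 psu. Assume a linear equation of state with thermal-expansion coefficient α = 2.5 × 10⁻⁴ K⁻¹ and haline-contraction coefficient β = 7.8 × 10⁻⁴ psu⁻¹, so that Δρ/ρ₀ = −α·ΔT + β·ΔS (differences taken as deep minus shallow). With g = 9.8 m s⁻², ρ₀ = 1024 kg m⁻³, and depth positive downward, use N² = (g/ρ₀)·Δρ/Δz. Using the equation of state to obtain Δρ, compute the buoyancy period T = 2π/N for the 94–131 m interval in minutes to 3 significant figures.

ΔT = -3.3 K, ΔS = -0.06 psu (deep − shallow).
Δρ/ρ₀ = −αΔT + βΔS = 8.25 × 10⁻⁴ − 4.68 × 10⁻⁵ = 7.782 × 10⁻⁴, so Δρ ≈ 0.7969 kg m⁻³.
N² = (g/ρ₀)·Δρ/Δz = g·(Δρ/ρ₀)/Δz = 9.8 × 7.782 × 10⁻⁴ / 37 = 2.0612 × 10⁻⁴ s⁻².
N = √(2.0612 × 10⁻⁴) = 0.014357 rad s⁻¹ → T = 2π/N = 437.64 s = 7.2940 min ≈ 7.29 min.

7.29 min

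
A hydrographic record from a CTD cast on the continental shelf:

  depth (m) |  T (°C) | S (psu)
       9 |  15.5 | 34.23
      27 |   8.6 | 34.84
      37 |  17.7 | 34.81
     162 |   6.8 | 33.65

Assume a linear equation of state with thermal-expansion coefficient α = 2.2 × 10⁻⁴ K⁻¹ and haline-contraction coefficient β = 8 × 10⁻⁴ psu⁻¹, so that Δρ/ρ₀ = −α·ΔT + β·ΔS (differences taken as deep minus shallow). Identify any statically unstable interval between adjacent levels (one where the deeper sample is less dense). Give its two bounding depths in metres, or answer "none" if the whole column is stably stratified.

Evaluate Δρ/ρ₀ = −αΔT + βΔS across each adjacent pair:
  9–27 m: −αΔT+βΔS = −(2.2 × 10⁻⁴)(-6.9)+(8 × 10⁻⁴)(+0.61) = 2.0 × 10⁻³ → stable
  27–37 m: −αΔT+βΔS = −(2.2 × 10⁻⁴)(+9.1)+(8 × 10⁻⁴)(-0.03) = -2.0 × 10⁻³ → UNSTABLE
  37–162 m: −αΔT+βΔS = −(2.2 × 10⁻⁴)(-10.9)+(8 × 10⁻⁴)(-1.16) = 1.5 × 10⁻³ → stable
The 27–37 m interval has Δρ < 0: lighter water underlies denser water.

27–37 m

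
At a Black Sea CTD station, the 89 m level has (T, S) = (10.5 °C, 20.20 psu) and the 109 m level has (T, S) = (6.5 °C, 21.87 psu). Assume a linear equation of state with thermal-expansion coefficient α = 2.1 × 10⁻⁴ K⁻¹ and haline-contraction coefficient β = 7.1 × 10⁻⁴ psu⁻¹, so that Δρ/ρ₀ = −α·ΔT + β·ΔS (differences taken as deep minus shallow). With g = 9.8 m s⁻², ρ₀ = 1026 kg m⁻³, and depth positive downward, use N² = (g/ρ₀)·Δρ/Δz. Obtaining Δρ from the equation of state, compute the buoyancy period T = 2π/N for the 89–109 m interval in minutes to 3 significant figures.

ΔT = -4.0 K, ΔS = +1.67 psu (deep − shallow).
Δρ/ρ₀ = −αΔT + βΔS = 8.40 × 10⁻⁴ + 1.1857 × 10⁻³ = 2.0257 × 10⁻³, so Δρ ≈ 2.078 kg m⁻³.
N² = (g/ρ₀)·Δρ/Δz = g·(Δρ/ρ₀)/Δz = 9.8 × 2.0257 × 10⁻³ / 20 = 9.9259 × 10⁻⁴ s⁻².
N = √(9.9259 × 10⁻⁴) = 0.031505 rad s⁻¹ → T = 2π/N = 199.43 s = 3.3238 min ≈ 3.32 min.

3.32 min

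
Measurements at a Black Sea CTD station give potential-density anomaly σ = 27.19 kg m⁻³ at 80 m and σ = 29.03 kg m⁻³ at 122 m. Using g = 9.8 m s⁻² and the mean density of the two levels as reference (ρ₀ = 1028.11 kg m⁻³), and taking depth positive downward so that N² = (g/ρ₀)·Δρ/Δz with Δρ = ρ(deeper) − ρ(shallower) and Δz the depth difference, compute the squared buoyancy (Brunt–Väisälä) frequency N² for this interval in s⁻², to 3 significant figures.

Δρ = 1029.03 − 1027.19 = 1.84 kg m⁻³ over Δz = 122 − 80 = 42 m.
N² = (9.8/1028.11) × (1.84/42) = 4.1759 × 10⁻⁴ s⁻² ≈ 4.18 × 10⁻⁴ s⁻².
Since Δρ > 0 the layer is stably stratified.

4.18 × 10⁻⁴ s⁻²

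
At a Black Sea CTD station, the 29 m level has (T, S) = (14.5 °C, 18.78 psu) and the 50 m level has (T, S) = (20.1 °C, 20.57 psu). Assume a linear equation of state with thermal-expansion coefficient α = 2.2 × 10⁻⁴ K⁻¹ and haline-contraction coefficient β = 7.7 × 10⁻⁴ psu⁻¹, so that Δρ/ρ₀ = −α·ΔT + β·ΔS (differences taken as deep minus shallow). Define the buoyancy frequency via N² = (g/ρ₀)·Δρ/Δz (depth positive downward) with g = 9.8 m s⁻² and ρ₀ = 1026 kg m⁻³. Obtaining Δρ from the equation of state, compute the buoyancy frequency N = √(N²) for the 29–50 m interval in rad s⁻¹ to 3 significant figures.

8.26 × 10⁻³ rad s⁻¹

ΔT = +5.6 K, ΔS = +1.79 psu (deep − shallow).
Δρ/ρ₀ = −αΔT + βΔS = -1.232 × 10⁻³ + 1.3783 × 10⁻³ = 1.463 × 10⁻⁴, so Δρ ≈ 0.1501 kg m⁻³.
N² = (g/ρ₀)·Δρ/Δz = g·(Δρ/ρ₀)/Δz = 9.8 × 1.463 × 10⁻⁴ / 21 = 6.8273 × 10⁻⁵ s⁻².
N = √(6.8273 × 10⁻⁵) = 8.2627 × 10⁻³ rad s⁻¹ ≈ 8.26 × 10⁻³ rad s⁻¹.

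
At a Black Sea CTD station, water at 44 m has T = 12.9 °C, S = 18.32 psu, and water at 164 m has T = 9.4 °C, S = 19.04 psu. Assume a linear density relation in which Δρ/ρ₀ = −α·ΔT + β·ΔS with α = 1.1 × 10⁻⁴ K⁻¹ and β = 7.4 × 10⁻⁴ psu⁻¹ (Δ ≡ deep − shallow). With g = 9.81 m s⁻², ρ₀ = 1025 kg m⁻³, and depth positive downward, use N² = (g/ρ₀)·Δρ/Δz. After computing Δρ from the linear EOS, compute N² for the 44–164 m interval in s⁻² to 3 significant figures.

7.50 × 10⁻⁵ s⁻²

ΔT = -3.5 K, ΔS = +0.72 psu (deep − shallow).
Δρ/ρ₀ = −αΔT + βΔS = 3.85 × 10⁻⁴ + 5.328 × 10⁻⁴ = 9.178 × 10⁻⁴, so Δρ ≈ 0.9407 kg m⁻³.
N² = (g/ρ₀)·Δρ/Δz = g·(Δρ/ρ₀)/Δz = 9.81 × 9.178 × 10⁻⁴ / 120 = 7.5030 × 10⁻⁵ s⁻² ≈ 7.50 × 10⁻⁵ s⁻².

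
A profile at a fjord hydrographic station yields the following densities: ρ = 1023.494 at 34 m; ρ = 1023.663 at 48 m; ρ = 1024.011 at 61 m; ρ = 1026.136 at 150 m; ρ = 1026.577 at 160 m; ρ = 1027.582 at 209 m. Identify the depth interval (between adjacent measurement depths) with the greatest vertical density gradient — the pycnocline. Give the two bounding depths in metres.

Compute the density gradient over each adjacent pair:
  34–48 m: Δρ/Δz = 0.169/14 = 0.012 kg m⁻⁴
  48–61 m: Δρ/Δz = 0.348/13 = 0.027 kg m⁻⁴
  61–150 m: Δρ/Δz = 2.125/89 = 0.024 kg m⁻⁴
  150–160 m: Δρ/Δz = 0.441/10 = 0.044 kg m⁻⁴
  160–209 m: Δρ/Δz = 1.005/49 = 0.021 kg m⁻⁴
The largest gradient is in the 150–160 m interval — the pycnocline.

150–160 m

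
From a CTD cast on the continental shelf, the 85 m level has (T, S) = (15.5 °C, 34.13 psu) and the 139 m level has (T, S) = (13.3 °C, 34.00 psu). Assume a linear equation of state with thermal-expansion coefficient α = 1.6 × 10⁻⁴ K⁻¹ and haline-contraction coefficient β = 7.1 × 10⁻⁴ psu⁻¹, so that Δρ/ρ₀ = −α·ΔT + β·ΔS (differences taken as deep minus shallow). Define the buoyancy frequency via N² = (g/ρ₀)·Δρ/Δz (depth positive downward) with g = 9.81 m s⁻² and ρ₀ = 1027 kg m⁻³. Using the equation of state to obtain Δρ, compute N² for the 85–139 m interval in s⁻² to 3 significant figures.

ΔT = -2.2 K, ΔS = -0.13 psu (deep − shallow).
Δρ/ρ₀ = −αΔT + βΔS = 3.52 × 10⁻⁴ − 9.23 × 10⁻⁵ = 2.597 × 10⁻⁴, so Δρ ≈ 0.2667 kg m⁻³.
N² = (g/ρ₀)·Δρ/Δz = g·(Δρ/ρ₀)/Δz = 9.81 × 2.597 × 10⁻⁴ / 54 = 4.7179 × 10⁻⁵ s⁻² ≈ 4.72 × 10⁻⁵ s⁻².

4.72 × 10⁻⁵ s⁻²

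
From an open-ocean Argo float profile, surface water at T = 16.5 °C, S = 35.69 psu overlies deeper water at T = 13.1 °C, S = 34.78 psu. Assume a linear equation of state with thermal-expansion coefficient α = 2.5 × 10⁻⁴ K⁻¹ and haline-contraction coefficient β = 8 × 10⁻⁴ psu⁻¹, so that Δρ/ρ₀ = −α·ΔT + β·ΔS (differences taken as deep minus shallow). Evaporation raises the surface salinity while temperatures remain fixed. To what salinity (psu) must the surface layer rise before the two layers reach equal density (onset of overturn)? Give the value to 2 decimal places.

Neutral buoyancy requires −α(T_deep − T_surf) + β(S_deep − S_surf′) = 0.
S_surf′ = S_deep − (α/β)·ΔT = 34.78 − (2.5 × 10⁻⁴/8 × 10⁻⁴)·(-3.4) = 35.8425 psu.
Increase required: 35.8425 − 35.69 = 0.1525 psu.

35.84 psu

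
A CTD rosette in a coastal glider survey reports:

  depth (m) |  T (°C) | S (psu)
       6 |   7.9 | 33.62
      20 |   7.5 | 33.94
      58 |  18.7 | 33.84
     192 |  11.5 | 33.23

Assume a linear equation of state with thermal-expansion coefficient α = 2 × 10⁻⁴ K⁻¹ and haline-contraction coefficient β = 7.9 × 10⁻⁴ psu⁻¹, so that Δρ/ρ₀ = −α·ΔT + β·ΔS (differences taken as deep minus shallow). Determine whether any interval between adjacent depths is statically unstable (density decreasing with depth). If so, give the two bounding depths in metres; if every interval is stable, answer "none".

Evaluate Δρ/ρ₀ = −αΔT + βΔS across each adjacent pair:
  6–20 m: −αΔT+βΔS = −(2 × 10⁻⁴)(-0.4)+(7.9 × 10⁻⁴)(+0.32) = 3.3 × 10⁻⁴ → stable
  20–58 m: −αΔT+βΔS = −(2 × 10⁻⁴)(+11.2)+(7.9 × 10⁻⁴)(-0.10) = -2.3 × 10⁻³ → UNSTABLE
  58–192 m: −αΔT+βΔS = −(2 × 10⁻⁴)(-7.2)+(7.9 × 10⁻⁴)(-0.61) = 9.6 × 10⁻⁴ → stable
The 20–58 m interval has Δρ < 0: lighter water underlies denser water.

20–58 m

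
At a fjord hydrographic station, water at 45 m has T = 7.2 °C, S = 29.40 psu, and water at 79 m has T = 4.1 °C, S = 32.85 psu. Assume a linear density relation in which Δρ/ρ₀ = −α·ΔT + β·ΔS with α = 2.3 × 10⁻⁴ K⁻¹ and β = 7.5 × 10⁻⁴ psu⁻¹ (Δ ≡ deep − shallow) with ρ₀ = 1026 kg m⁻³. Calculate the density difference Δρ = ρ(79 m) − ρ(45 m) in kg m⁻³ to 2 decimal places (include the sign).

ΔT = -3.1 K, ΔS = +3.45 psu (deep − shallow).
Δρ/ρ₀ = −(2.3 × 10⁻⁴)(-3.1) + (7.5 × 10⁻⁴)(+3.45) = 3.3005 × 10⁻³.
Δρ = 1026 × (3.3005 × 10⁻³) = +3.39 kg m⁻³.
Positive Δρ: denser below, stable.

+3.39 kg m⁻³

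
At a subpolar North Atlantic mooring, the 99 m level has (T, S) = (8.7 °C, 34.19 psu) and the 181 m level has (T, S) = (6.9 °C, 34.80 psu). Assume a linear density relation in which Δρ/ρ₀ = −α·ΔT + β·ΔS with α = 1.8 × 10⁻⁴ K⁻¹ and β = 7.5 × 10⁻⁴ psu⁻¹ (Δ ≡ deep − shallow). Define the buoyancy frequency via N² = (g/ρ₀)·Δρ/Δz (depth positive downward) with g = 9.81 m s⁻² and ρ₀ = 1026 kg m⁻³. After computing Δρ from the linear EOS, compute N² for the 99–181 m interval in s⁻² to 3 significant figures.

9.35 × 10⁻⁵ s⁻²

ΔT = -1.8 K, ΔS = +0.61 psu (deep − shallow).
Δρ/ρ₀ = −αΔT + βΔS = 3.24 × 10⁻⁴ + 4.575 × 10⁻⁴ = 7.815 × 10⁻⁴, so Δρ ≈ 0.8018 kg m⁻³.
N² = (g/ρ₀)·Δρ/Δz = g·(Δρ/ρ₀)/Δz = 9.81 × 7.815 × 10⁻⁴ / 82 = 9.3494 × 10⁻⁵ s⁻² ≈ 9.35 × 10⁻⁵ s⁻².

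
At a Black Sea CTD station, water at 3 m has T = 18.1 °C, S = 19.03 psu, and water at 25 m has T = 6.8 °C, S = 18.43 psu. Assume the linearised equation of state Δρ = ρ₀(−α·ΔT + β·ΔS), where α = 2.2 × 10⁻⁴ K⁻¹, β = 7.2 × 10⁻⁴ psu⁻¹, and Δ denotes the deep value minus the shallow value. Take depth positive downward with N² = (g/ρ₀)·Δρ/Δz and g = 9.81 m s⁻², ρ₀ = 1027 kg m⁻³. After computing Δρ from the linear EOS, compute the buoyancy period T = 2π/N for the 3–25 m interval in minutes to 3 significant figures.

ΔT = -11.3 K, ΔS = -0.60 psu (deep − shallow).
Δρ/ρ₀ = −αΔT + βΔS = 2.486 × 10⁻³ − 4.32 × 10⁻⁴ = 2.054 × 10⁻³, so Δρ ≈ 2.109 kg m⁻³.
N² = (g/ρ₀)·Δρ/Δz = g·(Δρ/ρ₀)/Δz = 9.81 × 2.054 × 10⁻³ / 22 = 9.1590 × 10⁻⁴ s⁻².
N = √(9.1590 × 10⁻⁴) = 0.030264 rad s⁻¹ → T = 2π/N = 207.61 s = 3.4602 min ≈ 3.46 min.

3.46 min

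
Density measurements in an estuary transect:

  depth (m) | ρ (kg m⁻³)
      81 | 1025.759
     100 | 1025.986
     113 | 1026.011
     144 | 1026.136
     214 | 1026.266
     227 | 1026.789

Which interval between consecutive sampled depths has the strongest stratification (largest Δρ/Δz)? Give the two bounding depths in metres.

Compute the density gradient over each adjacent pair:
  81–100 m: Δρ/Δz = 0.227/19 = 0.012 kg m⁻⁴
  100–113 m: Δρ/Δz = 0.025/13 = 1.9 × 10⁻³ kg m⁻⁴
  113–144 m: Δρ/Δz = 0.125/31 = 4.0 × 10⁻³ kg m⁻⁴
  144–214 m: Δρ/Δz = 0.130/70 = 1.9 × 10⁻³ kg m⁻⁴
  214–227 m: Δρ/Δz = 0.523/13 = 0.040 kg m⁻⁴
The largest gradient is in the 214–227 m interval — the pycnocline.

214–227 m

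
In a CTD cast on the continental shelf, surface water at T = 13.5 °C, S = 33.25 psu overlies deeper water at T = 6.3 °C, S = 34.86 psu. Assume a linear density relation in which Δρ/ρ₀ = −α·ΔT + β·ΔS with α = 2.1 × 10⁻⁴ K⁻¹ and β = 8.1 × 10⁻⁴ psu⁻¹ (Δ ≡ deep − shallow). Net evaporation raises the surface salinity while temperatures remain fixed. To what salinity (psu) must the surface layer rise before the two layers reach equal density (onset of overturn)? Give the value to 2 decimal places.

Neutral buoyancy requires −α(T_deep − T_surf) + β(S_deep − S_surf′) = 0.
S_surf′ = S_deep − (α/β)·ΔT = 34.86 − (2.1 × 10⁻⁴/8.1 × 10⁻⁴)·(-7.2) = 36.7267 psu.
Increase required: 36.7267 − 33.25 = 3.4767 psu.

36.73 psu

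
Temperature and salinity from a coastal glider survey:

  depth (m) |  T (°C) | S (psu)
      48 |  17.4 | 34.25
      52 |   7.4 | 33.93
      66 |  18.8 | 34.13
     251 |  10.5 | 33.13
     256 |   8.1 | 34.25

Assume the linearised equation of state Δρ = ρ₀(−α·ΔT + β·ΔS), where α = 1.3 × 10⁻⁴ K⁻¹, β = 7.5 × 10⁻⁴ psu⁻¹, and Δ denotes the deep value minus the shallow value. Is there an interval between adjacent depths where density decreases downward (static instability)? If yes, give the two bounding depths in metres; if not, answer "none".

52–66 m

Evaluate Δρ/ρ₀ = −αΔT + βΔS across each adjacent pair:
  48–52 m: −αΔT+βΔS = −(1.3 × 10⁻⁴)(-10.0)+(7.5 × 10⁻⁴)(-0.32) = 1.1 × 10⁻³ → stable
  52–66 m: −αΔT+βΔS = −(1.3 × 10⁻⁴)(+11.4)+(7.5 × 10⁻⁴)(+0.20) = -1.3 × 10⁻³ → UNSTABLE
  66–251 m: −αΔT+βΔS = −(1.3 × 10⁻⁴)(-8.3)+(7.5 × 10⁻⁴)(-1.00) = 3.3 × 10⁻⁴ → stable
  251–256 m: −αΔT+βΔS = −(1.3 × 10⁻⁴)(-2.4)+(7.5 × 10⁻⁴)(+1.12) = 1.2 × 10⁻³ → stable
The 52–66 m interval has Δρ < 0: lighter water underlies denser water.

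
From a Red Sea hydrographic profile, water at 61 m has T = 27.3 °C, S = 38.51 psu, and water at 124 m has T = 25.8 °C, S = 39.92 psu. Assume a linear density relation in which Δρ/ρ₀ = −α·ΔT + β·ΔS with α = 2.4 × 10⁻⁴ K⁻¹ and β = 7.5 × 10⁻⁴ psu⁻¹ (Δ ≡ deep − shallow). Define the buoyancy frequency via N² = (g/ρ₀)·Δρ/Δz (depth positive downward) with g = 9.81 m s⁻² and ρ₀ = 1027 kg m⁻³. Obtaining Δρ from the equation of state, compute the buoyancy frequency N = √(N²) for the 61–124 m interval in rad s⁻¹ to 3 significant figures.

ΔT = -1.5 K, ΔS = +1.41 psu (deep − shallow).
Δρ/ρ₀ = −αΔT + βΔS = 3.60 × 10⁻⁴ + 1.0575 × 10⁻³ = 1.4175 × 10⁻³, so Δρ ≈ 1.456 kg m⁻³.
N² = (g/ρ₀)·Δρ/Δz = g·(Δρ/ρ₀)/Δz = 9.81 × 1.4175 × 10⁻³ / 63 = 2.2073 × 10⁻⁴ s⁻².
N = √(2.2073 × 10⁻⁴) = 0.014857 rad s⁻¹ ≈ 0.0149 rad s⁻¹.

0.0149 rad s⁻¹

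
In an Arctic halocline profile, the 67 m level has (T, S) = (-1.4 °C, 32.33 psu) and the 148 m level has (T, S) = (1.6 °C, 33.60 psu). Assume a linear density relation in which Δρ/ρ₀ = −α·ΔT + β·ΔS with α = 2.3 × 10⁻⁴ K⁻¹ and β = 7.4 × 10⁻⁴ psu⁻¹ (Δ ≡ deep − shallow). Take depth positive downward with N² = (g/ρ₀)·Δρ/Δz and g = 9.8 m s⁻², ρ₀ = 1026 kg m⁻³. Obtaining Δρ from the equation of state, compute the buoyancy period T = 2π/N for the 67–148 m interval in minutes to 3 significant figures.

19.0 min

ΔT = +3.0 K, ΔS = +1.27 psu (deep − shallow).
Δρ/ρ₀ = −αΔT + βΔS = -6.90 × 10⁻⁴ + 9.398 × 10⁻⁴ = 2.498 × 10⁻⁴, so Δρ ≈ 0.2563 kg m⁻³.
N² = (g/ρ₀)·Δρ/Δz = g·(Δρ/ρ₀)/Δz = 9.8 × 2.498 × 10⁻⁴ / 81 = 3.0223 × 10⁻⁵ s⁻².
N = √(3.0223 × 10⁻⁵) = 5.4975 × 10⁻³ rad s⁻¹ → T = 2π/N = 1.1429 × 10³ s = 19.048 min ≈ 19.0 min.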